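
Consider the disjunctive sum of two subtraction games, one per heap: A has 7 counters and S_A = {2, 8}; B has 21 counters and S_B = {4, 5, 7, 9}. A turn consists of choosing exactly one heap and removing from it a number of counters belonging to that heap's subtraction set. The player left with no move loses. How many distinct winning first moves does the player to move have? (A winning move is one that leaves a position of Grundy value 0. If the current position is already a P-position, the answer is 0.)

1

Heap A, S = {2, 8}:
G(0) = 0
G(1) = mex{} = 0
G(2) = mex{0} = 1
G(3) = mex{0} = 1
G(4) = mex{1} = 0
G(5) = mex{1} = 0
G(6) = mex{0} = 1
G(7) = mex{0} = 1
G_A(7) = 1.
Heap B, S = {4, 5, 7, 9}:
n :  0  1  2  3  4  5  6  7  8  9 10 11 12 13 14 15 16 17 18 19 20 21
G :  0  0  0  0  1  1  1  1  2  2  2  2  3  0  0  0  0  1  1  1  1  2
G_B(21) = 2.
Combined Grundy value = 1 ⊕ 2 = 3.
A winning move leaves total XOR = 0, i.e. changes one component's Grundy value g to g ⊕ X where X is the current total.
Heap A: need g' = 1⊕3 = 2. Options: 7−2→G=0. Hits: 0.
Heap B: need g' = 2⊕3 = 1. Options: 21−4→G=1, 21−5→G=0, 21−7→G=0, 21−9→G=3. Hits: 1.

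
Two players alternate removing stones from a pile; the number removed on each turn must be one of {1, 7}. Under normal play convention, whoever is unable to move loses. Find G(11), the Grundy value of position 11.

1

G(0) = 0
G(1) = mex{0} = 1
G(2) = mex{1} = 0
G(3) = mex{0} = 1
G(4) = mex{1} = 0
G(5) = mex{0} = 1
G(6) = mex{1} = 0
G(7) = mex{0,0} = 1
G(8) = mex{1,1} = 0
G(9) = mex{0,0} = 1
G(10) = mex{1,1} = 0
G(11) = mex{0,0} = 1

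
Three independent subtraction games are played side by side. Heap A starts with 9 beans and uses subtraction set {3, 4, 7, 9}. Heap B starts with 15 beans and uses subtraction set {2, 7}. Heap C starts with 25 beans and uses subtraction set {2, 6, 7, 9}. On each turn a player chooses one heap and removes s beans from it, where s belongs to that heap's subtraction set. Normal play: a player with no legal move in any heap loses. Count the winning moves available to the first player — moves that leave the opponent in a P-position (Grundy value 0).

Heap A, S = {3, 4, 7, 9}:
n : 0 1 2 3 4 5 6 7 8 9
G : 0 0 0 1 1 1 2 2 2 3
G_A(9) = 3.
Heap B, S = {2, 7}:
n :  0  1  2  3  4  5  6  7  8  9 10 11 12 13 14 15
G :  0  0  1  1  0  0  1  1  2  0  0  1  1  0  0  1
G_B(15) = 1.
Heap C, S = {2, 6, 7, 9}:
G(0) = 0
G(1) = mex{} = 0
G(2) = mex{0} = 1
G(3) = mex{0} = 1
G(4) = mex{1} = 0
G(5) = mex{1} = 0
G(6) = mex{0,0} = 1
G(7) = mex{0,0,0} = 1
G(8) = mex{1,1,0} = 2
G(9) = mex{1,1,1,0} = 2
G(10) = mex{2,0,1,0} = 3
G(11) = mex{2,0,0,1} = 3
G(12) = mex{3,1,0,1} = 2
G(13) = mex{3,1,1,0} = 2
G(14) = mex{2,2,1,0} = 3
G(15) = mex{2,2,2,1} = 0
G(16) = mex{3,3,2,1} = 0
G(17) = mex{0,3,3,2} = 1
G(18) = mex{0,2,3,2} = 1
G(19) = mex{1,2,2,3} = 0
G(20) = mex{1,3,2,3} = 0
G(21) = mex{0,0,3,2} = 1
G(22) = mex{0,0,0,2} = 1
G(23) = mex{1,1,0,3} = 2
G(24) = mex{1,1,1,0} = 2
G(25) = mex{2,0,1,0} = 3
G_C(25) = 3.
Combined Grundy value = 3 ⊕ 1 ⊕ 3 = 1.
A winning move leaves total XOR = 0, i.e. changes one component's Grundy value g to g ⊕ X where X is the current total.
Heap A: need g' = 3⊕1 = 2. Options: 9−3→G=2, 9−4→G=1, 9−7→G=0, 9−9→G=0. Hits: 1.
Heap B: need g' = 1⊕1 = 0. Options: 15−2→G=0, 15−7→G=2. Hits: 1.
Heap C: need g' = 3⊕1 = 2. Options: 25−2→G=2, 25−6→G=0, 25−7→G=1, 25−9→G=0. Hits: 1.

3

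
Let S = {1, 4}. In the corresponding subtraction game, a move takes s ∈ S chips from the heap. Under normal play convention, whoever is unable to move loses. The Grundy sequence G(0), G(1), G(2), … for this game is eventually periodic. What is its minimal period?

G(0) = 0
G(1) = mex{0} = 1
G(2) = mex{1} = 0
G(3) = mex{0} = 1
G(4) = mex{1,0} = 2
G(5) = mex{2,1} = 0
G(6) = mex{0,0} = 1
G(7) = mex{1,1} = 0
G(8) = mex{0,2} = 1
G(9) = mex{1,0} = 2
G(10) = mex{2,1} = 0
G(11) = mex{0,0} = 1
G(12) = mex{1,1} = 0
G(13) = mex{0,2} = 1
G(14) = mex{1,0} = 2
G(n+5) = G(n) holds for n = 0,…,3 (a full window of length max(S) = 4), so the sequence is purely periodic with period 5.

5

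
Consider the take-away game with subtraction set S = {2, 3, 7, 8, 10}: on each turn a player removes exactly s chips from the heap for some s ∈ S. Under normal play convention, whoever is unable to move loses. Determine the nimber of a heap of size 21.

2

n :  0  1  2  3  4  5  6  7  8  9 10 11 12 13 14 15 16 17 18 19 20 21
G :  0  0  1  1  2  0  0  1  1  2  2  3  3  4  4  2  3  0  0  1  1  2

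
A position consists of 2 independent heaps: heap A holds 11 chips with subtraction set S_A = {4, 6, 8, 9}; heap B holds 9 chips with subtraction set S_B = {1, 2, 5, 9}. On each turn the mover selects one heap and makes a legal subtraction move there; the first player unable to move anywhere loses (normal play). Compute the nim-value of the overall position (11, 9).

Heap A, S = {4, 6, 8, 9}:
n :  0  1  2  3  4  5  6  7  8  9 10 11
G :  0  0  0  0  1  1  1  1  2  2  2  2
G_A(11) = 2.
Heap B, S = {1, 2, 5, 9}:
n : 0 1 2 3 4 5 6 7 8 9
G : 0 1 2 0 1 2 0 1 2 3
G_B(9) = 3.
Combined Grundy value = 2 ⊕ 3 = 1.

1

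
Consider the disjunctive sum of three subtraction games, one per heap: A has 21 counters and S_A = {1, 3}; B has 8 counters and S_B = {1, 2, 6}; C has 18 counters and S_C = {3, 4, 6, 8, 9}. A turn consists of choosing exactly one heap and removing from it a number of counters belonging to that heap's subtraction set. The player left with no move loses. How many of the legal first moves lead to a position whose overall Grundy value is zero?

Heap A, S = {1, 3}:
G(0) = 0
G(1) = mex{0} = 1
G(2) = mex{1} = 0
G(3) = mex{0,0} = 1
G(4) = mex{1,1} = 0
G(5) = mex{0,0} = 1
G(6) = mex{1,1} = 0
G(7) = mex{0,0} = 1
G(8) = mex{1,1} = 0
G(9) = mex{0,0} = 1
G(10) = mex{1,1} = 0
G(11) = mex{0,0} = 1
G(12) = mex{1,1} = 0
G(13) = mex{0,0} = 1
G(14) = mex{1,1} = 0
G(15) = mex{0,0} = 1
G(16) = mex{1,1} = 0
G(17) = mex{0,0} = 1
G(18) = mex{1,1} = 0
G(19) = mex{0,0} = 1
G(20) = mex{1,1} = 0
G(21) = mex{0,0} = 1
G_A(21) = 1.
Heap B, S = {1, 2, 6}:
n : 0 1 2 3 4 5 6 7 8
G : 0 1 2 0 1 2 3 0 1
G_B(8) = 1.
Heap C, S = {3, 4, 6, 8, 9}:
G(0) = 0
G(1) = mex{} = 0
G(2) = mex{} = 0
G(3) = mex{0} = 1
G(4) = mex{0,0} = 1
G(5) = mex{0,0} = 1
G(6) = mex{1,0,0} = 2
G(7) = mex{1,1,0} = 2
G(8) = mex{1,1,0,0} = 2
G(9) = mex{2,1,1,0,0} = 3
G(10) = mex{2,2,1,0,0} = 3
G(11) = mex{2,2,1,1,0} = 3
G(12) = mex{3,2,2,1,1} = 0
G(13) = mex{3,3,2,1,1} = 0
G(14) = mex{3,3,2,2,1} = 0
G(15) = mex{0,3,3,2,2} = 1
G(16) = mex{0,0,3,2,2} = 1
G(17) = mex{0,0,3,3,2} = 1
G(18) = mex{1,0,0,3,3} = 2
G_C(18) = 2.
Combined Grundy value = 1 ⊕ 1 ⊕ 2 = 2.
A winning move leaves total XOR = 0, i.e. changes one component's Grundy value g to g ⊕ X where X is the current total.
Heap A: need g' = 1⊕2 = 3. Options: 21−1→G=0, 21−3→G=0. Hits: 0.
Heap B: need g' = 1⊕2 = 3. Options: 8−1→G=0, 8−2→G=3, 8−6→G=2. Hits: 1.
Heap C: need g' = 2⊕2 = 0. Options: 18−3→G=1, 18−4→G=0, 18−6→G=0, 18−8→G=3, 18−9→G=3. Hits: 2.

3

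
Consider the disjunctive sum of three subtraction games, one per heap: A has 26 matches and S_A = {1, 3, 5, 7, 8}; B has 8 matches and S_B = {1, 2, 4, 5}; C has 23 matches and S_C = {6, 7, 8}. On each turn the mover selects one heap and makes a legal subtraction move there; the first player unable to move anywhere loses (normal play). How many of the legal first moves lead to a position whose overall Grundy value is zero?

Heap A, S = {1, 3, 5, 7, 8}:
n :  0  1  2  3  4  5  6  7  8  9 10 11 12 13 14 15 16 17 18 19 20 21 22 23 24 25 26
G :  0  1  0  1  0  1  0  1  2  3  2  3  2  3  2  0  1  0  1  0  1  0  1  2  3  2  3
G_A(26) = 3.
Heap B, S = {1, 2, 4, 5}:
n : 0 1 2 3 4 5 6 7 8
G : 0 1 2 0 1 2 0 1 2
G_B(8) = 2.
Heap C, S = {6, 7, 8}:
n :  0  1  2  3  4  5  6  7  8  9 10 11 12 13 14 15 16 17 18 19 20 21 22 23
G :  0  0  0  0  0  0  1  1  1  1  1  1  2  2  0  0  0  0  0  0  1  1  1  1
G_C(23) = 1.
Combined Grundy value = 3 ⊕ 2 ⊕ 1 = 0.
A winning move leaves total XOR = 0, i.e. changes one component's Grundy value g to g ⊕ X where X is the current total.
Heap A: target g' = 3⊕0 = 3, but every legal move changes the Grundy value (mex property), so 0 moves.
Heap B: target g' = 2⊕0 = 2, but every legal move changes the Grundy value (mex property), so 0 moves.
Heap C: target g' = 1⊕0 = 1, but every legal move changes the Grundy value (mex property), so 0 moves.

0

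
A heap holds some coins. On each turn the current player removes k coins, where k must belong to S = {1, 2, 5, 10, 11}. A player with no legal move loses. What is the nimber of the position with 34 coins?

G(0) = 0
G(1) = mex{0} = 1
G(2) = mex{1,0} = 2
G(3) = mex{2,1} = 0
G(4) = mex{0,2} = 1
G(5) = mex{1,0,0} = 2
G(6) = mex{2,1,1} = 0
G(7) = mex{0,2,2} = 1
G(8) = mex{1,0,0} = 2
G(9) = mex{2,1,1} = 0
G(10) = mex{0,2,2,0} = 1
G(11) = mex{1,0,0,1,0} = 2
G(12) = mex{2,1,1,2,1} = 0
G(13) = mex{0,2,2,0,2} = 1
G(14) = mex{1,0,0,1,0} = 2
G(15) = mex{2,1,1,2,1} = 0
G(16) = mex{0,2,2,0,2} = 1
G(17) = mex{1,0,0,1,0} = 2
G(18) = mex{2,1,1,2,1} = 0
G(19) = mex{0,2,2,0,2} = 1
G(20) = mex{1,0,0,1,0} = 2
G(21) = mex{2,1,1,2,1} = 0
G(22) = mex{0,2,2,0,2} = 1
G(23) = mex{1,0,0,1,0} = 2
G(24) = mex{2,1,1,2,1} = 0
G(25) = mex{0,2,2,0,2} = 1
G(26) = mex{1,0,0,1,0} = 2
G(27) = mex{2,1,1,2,1} = 0
G(28) = mex{0,2,2,0,2} = 1
G(29) = mex{1,0,0,1,0} = 2
G(30) = mex{2,1,1,2,1} = 0
G(31) = mex{0,2,2,0,2} = 1
G(32) = mex{1,0,0,1,0} = 2
G(33) = mex{2,1,1,2,1} = 0
G(34) = mex{0,2,2,0,2} = 1

1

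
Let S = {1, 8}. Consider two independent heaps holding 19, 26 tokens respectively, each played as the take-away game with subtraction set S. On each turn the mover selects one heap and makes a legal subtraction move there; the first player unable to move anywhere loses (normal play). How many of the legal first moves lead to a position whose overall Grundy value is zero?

All heaps use S = {1, 8}:
n :  0  1  2  3  4  5  6  7  8  9 10 11 12 13 14 15 16 17 18 19 20 21 22 23 24 25 26
G :  0  1  0  1  0  1  0  1  2  0  1  0  1  0  1  0  1  2  0  1  0  1  0  1  0  1  2
Heap A: G(19) = 1.
Heap B: G(26) = 2.
Combined Grundy value = 1 ⊕ 2 = 3.
A winning move leaves total XOR = 0, i.e. changes one component's Grundy value g to g ⊕ X where X is the current total.
Heap A: need g' = 1⊕3 = 2. Options: 19−1→G=0, 19−8→G=0. Hits: 0.
Heap B: need g' = 2⊕3 = 1. Options: 26−1→G=1, 26−8→G=0. Hits: 1.

1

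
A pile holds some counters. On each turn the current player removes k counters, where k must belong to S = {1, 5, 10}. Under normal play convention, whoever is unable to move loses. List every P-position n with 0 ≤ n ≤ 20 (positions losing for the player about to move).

n :  0  1  2  3  4  5  6  7  8  9 10 11 12 13 14 15 16 17 18 19 20
G :  0  1  0  1  0  1  0  1  0  1  2  3  2  3  2  0  1  0  1  0  1
P-positions are exactly the n with G(n) = 0.

0, 2, 4, 6, 8, 15, 17, 19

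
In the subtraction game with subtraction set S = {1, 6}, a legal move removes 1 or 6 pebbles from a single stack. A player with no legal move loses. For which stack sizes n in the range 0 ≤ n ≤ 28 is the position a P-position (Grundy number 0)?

G(0) = 0
G(1) = mex{0} = 1
G(2) = mex{1} = 0
G(3) = mex{0} = 1
G(4) = mex{1} = 0
G(5) = mex{0} = 1
G(6) = mex{1,0} = 2
G(7) = mex{2,1} = 0
G(8) = mex{0,0} = 1
G(9) = mex{1,1} = 0
G(10) = mex{0,0} = 1
G(11) = mex{1,1} = 0
G(12) = mex{0,2} = 1
G(13) = mex{1,0} = 2
G(14) = mex{2,1} = 0
G(15) = mex{0,0} = 1
G(16) = mex{1,1} = 0
G(17) = mex{0,0} = 1
G(18) = mex{1,1} = 0
G(19) = mex{0,2} = 1
G(20) = mex{1,0} = 2
G(21) = mex{2,1} = 0
G(22) = mex{0,0} = 1
G(23) = mex{1,1} = 0
G(24) = mex{0,0} = 1
G(25) = mex{1,1} = 0
G(26) = mex{0,2} = 1
G(27) = mex{1,0} = 2
G(28) = mex{2,1} = 0
P-positions are exactly the n with G(n) = 0.

0, 2, 4, 7, 9, 11, 14, 16, 18, 21, 23, 25, 28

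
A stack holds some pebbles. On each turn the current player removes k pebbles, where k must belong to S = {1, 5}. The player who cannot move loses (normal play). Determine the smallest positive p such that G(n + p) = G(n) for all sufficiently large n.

2

G(0) = 0
G(1) = mex{0} = 1
G(2) = mex{1} = 0
G(3) = mex{0} = 1
G(4) = mex{1} = 0
G(5) = mex{0,0} = 1
G(6) = mex{1,1} = 0
G(7) = mex{0,0} = 1
G(8) = mex{1,1} = 0
G(9) = mex{0,0} = 1
G(10) = mex{1,1} = 0
G(11) = mex{0,0} = 1
G(12) = mex{1,1} = 0
G(13) = mex{0,0} = 1
G(14) = mex{1,1} = 0
G(n+2) = G(n) holds for n = 0,…,4 (a full window of length max(S) = 5), so the sequence is purely periodic with period 2.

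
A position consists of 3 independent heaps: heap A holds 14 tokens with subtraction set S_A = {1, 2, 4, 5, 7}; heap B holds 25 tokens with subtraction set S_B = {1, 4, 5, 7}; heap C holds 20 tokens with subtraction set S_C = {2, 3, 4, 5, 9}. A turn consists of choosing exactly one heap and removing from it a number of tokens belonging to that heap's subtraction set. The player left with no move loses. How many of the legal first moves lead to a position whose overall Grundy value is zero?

Heap A, S = {1, 2, 4, 5, 7}:
G(0) = 0
G(1) = mex{0} = 1
G(2) = mex{1,0} = 2
G(3) = mex{2,1} = 0
G(4) = mex{0,2,0} = 1
G(5) = mex{1,0,1,0} = 2
G(6) = mex{2,1,2,1} = 0
G(7) = mex{0,2,0,2,0} = 1
G(8) = mex{1,0,1,0,1} = 2
G(9) = mex{2,1,2,1,2} = 0
G(10) = mex{0,2,0,2,0} = 1
G(11) = mex{1,0,1,0,1} = 2
G(12) = mex{2,1,2,1,2} = 0
G(13) = mex{0,2,0,2,0} = 1
G(14) = mex{1,0,1,0,1} = 2
G_A(14) = 2.
Heap B, S = {1, 4, 5, 7}:
n :  0  1  2  3  4  5  6  7  8  9 10 11 12 13 14 15 16 17 18 19 20 21 22 23 24 25
G :  0  1  0  1  2  3  2  3  0  1  0  1  2  3  2  3  0  1  0  1  2  3  2  3  0  1
G_B(25) = 1.
Heap C, S = {2, 3, 4, 5, 9}:
n :  0  1  2  3  4  5  6  7  8  9 10 11 12 13 14 15 16 17 18 19 20
G :  0  0  1  1  2  2  3  0  0  1  1  2  2  3  0  0  1  1  2  2  3
G_C(20) = 3.
Combined Grundy value = 2 ⊕ 1 ⊕ 3 = 0.
A winning move leaves total XOR = 0, i.e. changes one component's Grundy value g to g ⊕ X where X is the current total.
Heap A: target g' = 2⊕0 = 2, but every legal move changes the Grundy value (mex property), so 0 moves.
Heap B: target g' = 1⊕0 = 1, but every legal move changes the Grundy value (mex property), so 0 moves.
Heap C: target g' = 3⊕0 = 3, but every legal move changes the Grundy value (mex property), so 0 moves.

0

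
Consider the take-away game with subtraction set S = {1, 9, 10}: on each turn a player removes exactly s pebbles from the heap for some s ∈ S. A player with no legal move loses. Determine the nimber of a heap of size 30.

3

n :  0  1  2  3  4  5  6  7  8  9 10 11 12 13 14 15 16 17 18 19 20 21 22 23 24 25 26 27 28 29 30
G :  0  1  0  1  0  1  0  1  0  1  2  3  2  3  2  3  2  3  2  0  1  0  1  0  1  0  1  0  1  2  3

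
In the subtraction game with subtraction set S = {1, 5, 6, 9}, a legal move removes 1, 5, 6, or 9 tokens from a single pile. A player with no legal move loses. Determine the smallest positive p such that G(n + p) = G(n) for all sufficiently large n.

G(0) = 0
G(1) = mex{0} = 1
G(2) = mex{1} = 0
G(3) = mex{0} = 1
G(4) = mex{1} = 0
G(5) = mex{0,0} = 1
G(6) = mex{1,1,0} = 2
G(7) = mex{2,0,1} = 3
G(8) = mex{3,1,0} = 2
G(9) = mex{2,0,1,0} = 3
G(10) = mex{3,1,0,1} = 2
G(11) = mex{2,2,1,0} = 3
G(12) = mex{3,3,2,1} = 0
G(13) = mex{0,2,3,0} = 1
G(14) = mex{1,3,2,1} = 0
G(15) = mex{0,2,3,2} = 1
G(16) = mex{1,3,2,3} = 0
G(17) = mex{0,0,3,2} = 1
G(18) = mex{1,1,0,3} = 2
G(19) = mex{2,0,1,2} = 3
G(20) = mex{3,1,0,3} = 2
G(21) = mex{2,0,1,0} = 3
G(22) = mex{3,1,0,1} = 2
G(23) = mex{2,2,1,0} = 3
G(24) = mex{3,3,2,1} = 0
G(25) = mex{0,2,3,0} = 1
G(n+12) = G(n) holds for n = 0,…,8 (a full window of length max(S) = 9), so the sequence is purely periodic with period 12.

12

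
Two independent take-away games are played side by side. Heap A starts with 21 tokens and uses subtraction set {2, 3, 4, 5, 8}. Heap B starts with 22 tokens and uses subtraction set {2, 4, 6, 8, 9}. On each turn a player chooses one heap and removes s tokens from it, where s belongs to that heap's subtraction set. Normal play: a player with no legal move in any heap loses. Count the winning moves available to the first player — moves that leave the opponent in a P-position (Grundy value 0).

Heap A, S = {2, 3, 4, 5, 8}:
G(0) = 0
G(1) = mex{} = 0
G(2) = mex{0} = 1
G(3) = mex{0,0} = 1
G(4) = mex{1,0,0} = 2
G(5) = mex{1,1,0,0} = 2
G(6) = mex{2,1,1,0} = 3
G(7) = mex{2,2,1,1} = 0
G(8) = mex{3,2,2,1,0} = 4
G(9) = mex{0,3,2,2,0} = 1
G(10) = mex{4,0,3,2,1} = 5
G(11) = mex{1,4,0,3,1} = 2
G(12) = mex{5,1,4,0,2} = 3
G(13) = mex{2,5,1,4,2} = 0
G(14) = mex{3,2,5,1,3} = 0
G(15) = mex{0,3,2,5,0} = 1
G(16) = mex{0,0,3,2,4} = 1
G(17) = mex{1,0,0,3,1} = 2
G(18) = mex{1,1,0,0,5} = 2
G(19) = mex{2,1,1,0,2} = 3
G(20) = mex{2,2,1,1,3} = 0
G(21) = mex{3,2,2,1,0} = 4
G_A(21) = 4.
Heap B, S = {2, 4, 6, 8, 9}:
n :  0  1  2  3  4  5  6  7  8  9 10 11 12 13 14 15 16 17 18 19 20 21 22
G :  0  0  1  1  2  2  3  3  4  4  5  0  0  1  1  2  2  3  3  4  4  5  0
G_B(22) = 0.
Combined Grundy value = 4 ⊕ 0 = 4.
A winning move leaves total XOR = 0, i.e. changes one component's Grundy value g to g ⊕ X where X is the current total.
Heap A: need g' = 4⊕4 = 0. Options: 21−2→G=3, 21−3→G=2, 21−4→G=2, 21−5→G=1, 21−8→G=0. Hits: 1.
Heap B: need g' = 0⊕4 = 4. Options: 22−2→G=4, 22−4→G=3, 22−6→G=2, 22−8→G=1, 22−9→G=1. Hits: 1.

2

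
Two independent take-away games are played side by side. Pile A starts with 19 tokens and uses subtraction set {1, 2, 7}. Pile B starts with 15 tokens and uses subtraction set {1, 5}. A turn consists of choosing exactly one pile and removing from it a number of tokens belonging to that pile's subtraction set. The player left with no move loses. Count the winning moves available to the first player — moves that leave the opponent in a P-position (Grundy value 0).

Pile A, S = {1, 2, 7}:
n :  0  1  2  3  4  5  6  7  8  9 10 11 12 13 14 15 16 17 18 19
G :  0  1  2  0  1  2  0  1  2  0  1  2  0  1  2  0  1  2  0  1
G_A(19) = 1.
Pile B, S = {1, 5}:
n :  0  1  2  3  4  5  6  7  8  9 10 11 12 13 14 15
G :  0  1  0  1  0  1  0  1  0  1  0  1  0  1  0  1
G_B(15) = 1.
Combined Grundy value = 1 ⊕ 1 = 0.
A winning move leaves total XOR = 0, i.e. changes one component's Grundy value g to g ⊕ X where X is the current total.
Pile A: target g' = 1⊕0 = 1, but every legal move changes the Grundy value (mex property), so 0 moves.
Pile B: target g' = 1⊕0 = 1, but every legal move changes the Grundy value (mex property), so 0 moves.

0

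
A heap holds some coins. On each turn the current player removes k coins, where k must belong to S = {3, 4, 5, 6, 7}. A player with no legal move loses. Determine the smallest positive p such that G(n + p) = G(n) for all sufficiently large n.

n :  0  1  2  3  4  5  6  7  8  9 10 11 12 13 14 15 16 17 18 19 20 21
G :  0  0  0  1  1  1  2  2  2  3  0  0  0  1  1  1  2  2  2  3  0  0
G(n+10) = G(n) holds for n = 0,…,6 (a full window of length max(S) = 7), so the sequence is purely periodic with period 10.

10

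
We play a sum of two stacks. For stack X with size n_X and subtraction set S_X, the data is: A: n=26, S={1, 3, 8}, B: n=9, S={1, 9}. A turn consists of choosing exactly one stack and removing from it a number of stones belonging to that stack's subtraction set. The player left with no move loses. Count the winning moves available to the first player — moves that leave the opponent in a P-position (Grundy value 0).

Stack A, S = {1, 3, 8}:
G(0) = 0
G(1) = mex{0} = 1
G(2) = mex{1} = 0
G(3) = mex{0,0} = 1
G(4) = mex{1,1} = 0
G(5) = mex{0,0} = 1
G(6) = mex{1,1} = 0
G(7) = mex{0,0} = 1
G(8) = mex{1,1,0} = 2
G(9) = mex{2,0,1} = 3
G(10) = mex{3,1,0} = 2
G(11) = mex{2,2,1} = 0
G(12) = mex{0,3,0} = 1
G(13) = mex{1,2,1} = 0
G(14) = mex{0,0,0} = 1
G(15) = mex{1,1,1} = 0
G(16) = mex{0,0,2} = 1
G(17) = mex{1,1,3} = 0
G(18) = mex{0,0,2} = 1
G(19) = mex{1,1,0} = 2
G(20) = mex{2,0,1} = 3
G(21) = mex{3,1,0} = 2
G(22) = mex{2,2,1} = 0
G(23) = mex{0,3,0} = 1
G(24) = mex{1,2,1} = 0
G(25) = mex{0,0,0} = 1
G(26) = mex{1,1,1} = 0
G_A(26) = 0.
Stack B, S = {1, 9}:
G(0) = 0
G(1) = mex{0} = 1
G(2) = mex{1} = 0
G(3) = mex{0} = 1
G(4) = mex{1} = 0
G(5) = mex{0} = 1
G(6) = mex{1} = 0
G(7) = mex{0} = 1
G(8) = mex{1} = 0
G(9) = mex{0,0} = 1
G_B(9) = 1.
Combined Grundy value = 0 ⊕ 1 = 1.
A winning move leaves total XOR = 0, i.e. changes one component's Grundy value g to g ⊕ X where X is the current total.
Stack A: need g' = 0⊕1 = 1. Options: 26−1→G=1, 26−3→G=1, 26−8→G=1. Hits: 3.
Stack B: need g' = 1⊕1 = 0. Options: 9−1→G=0, 9−9→G=0. Hits: 2.

5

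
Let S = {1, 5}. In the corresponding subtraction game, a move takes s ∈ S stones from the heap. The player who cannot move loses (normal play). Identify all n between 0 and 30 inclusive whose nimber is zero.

0, 2, 4, 6, 8, 10, 12, 14, 16, 18, 20, 22, 24, 26, 28, 30

G(0) = 0
G(1) = mex{0} = 1
G(2) = mex{1} = 0
G(3) = mex{0} = 1
G(4) = mex{1} = 0
G(5) = mex{0,0} = 1
G(6) = mex{1,1} = 0
G(7) = mex{0,0} = 1
G(8) = mex{1,1} = 0
G(9) = mex{0,0} = 1
G(10) = mex{1,1} = 0
G(11) = mex{0,0} = 1
G(12) = mex{1,1} = 0
G(13) = mex{0,0} = 1
G(14) = mex{1,1} = 0
G(15) = mex{0,0} = 1
G(16) = mex{1,1} = 0
G(17) = mex{0,0} = 1
G(18) = mex{1,1} = 0
G(19) = mex{0,0} = 1
G(20) = mex{1,1} = 0
G(21) = mex{0,0} = 1
G(22) = mex{1,1} = 0
G(23) = mex{0,0} = 1
G(24) = mex{1,1} = 0
G(25) = mex{0,0} = 1
G(26) = mex{1,1} = 0
G(27) = mex{0,0} = 1
G(28) = mex{1,1} = 0
G(29) = mex{0,0} = 1
G(30) = mex{1,1} = 0
P-positions are exactly the n with G(n) = 0.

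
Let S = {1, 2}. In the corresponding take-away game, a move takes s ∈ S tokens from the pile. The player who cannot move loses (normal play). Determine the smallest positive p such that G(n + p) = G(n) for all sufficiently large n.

G(0) = 0
G(1) = mex{0} = 1
G(2) = mex{1,0} = 2
G(3) = mex{2,1} = 0
G(4) = mex{0,2} = 1
G(5) = mex{1,0} = 2
G(6) = mex{2,1} = 0
G(7) = mex{0,2} = 1
G(8) = mex{1,0} = 2
G(9) = mex{2,1} = 0
G(10) = mex{0,2} = 1
G(11) = mex{1,0} = 2
G(12) = mex{2,1} = 0
G(13) = mex{0,2} = 1
G(14) = mex{1,0} = 2
G(n+3) = G(n) holds for n = 0,…,1 (a full window of length max(S) = 2), so the sequence is purely periodic with period 3.

3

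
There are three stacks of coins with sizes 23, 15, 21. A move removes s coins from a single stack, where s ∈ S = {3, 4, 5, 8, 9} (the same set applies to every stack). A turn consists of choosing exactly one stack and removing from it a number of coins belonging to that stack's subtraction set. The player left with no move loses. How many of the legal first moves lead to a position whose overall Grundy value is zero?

5

All stacks use S = {3, 4, 5, 8, 9}:
G(0) = 0
G(1) = mex{} = 0
G(2) = mex{} = 0
G(3) = mex{0} = 1
G(4) = mex{0,0} = 1
G(5) = mex{0,0,0} = 1
G(6) = mex{1,0,0} = 2
G(7) = mex{1,1,0} = 2
G(8) = mex{1,1,1,0} = 2
G(9) = mex{2,1,1,0,0} = 3
G(10) = mex{2,2,1,0,0} = 3
G(11) = mex{2,2,2,1,0} = 3
G(12) = mex{3,2,2,1,1} = 0
G(13) = mex{3,3,2,1,1} = 0
G(14) = mex{3,3,3,2,1} = 0
G(15) = mex{0,3,3,2,2} = 1
G(16) = mex{0,0,3,2,2} = 1
G(17) = mex{0,0,0,3,2} = 1
G(18) = mex{1,0,0,3,3} = 2
G(19) = mex{1,1,0,3,3} = 2
G(20) = mex{1,1,1,0,3} = 2
G(21) = mex{2,1,1,0,0} = 3
G(22) = mex{2,2,1,0,0} = 3
G(23) = mex{2,2,2,1,0} = 3
Stack A: G(23) = 3.
Stack B: G(15) = 1.
Stack C: G(21) = 3.
Combined Grundy value = 3 ⊕ 1 ⊕ 3 = 1.
A winning move leaves total XOR = 0, i.e. changes one component's Grundy value g to g ⊕ X where X is the current total.
Stack A: need g' = 3⊕1 = 2. Options: 23−3→G=2, 23−4→G=2, 23−5→G=2, 23−8→G=1, 23−9→G=0. Hits: 3.
Stack B: need g' = 1⊕1 = 0. Options: 15−3→G=0, 15−4→G=3, 15−5→G=3, 15−8→G=2, 15−9→G=2. Hits: 1.
Stack C: need g' = 3⊕1 = 2. Options: 21−3→G=2, 21−4→G=1, 21−5→G=1, 21−8→G=0, 21−9→G=0. Hits: 1.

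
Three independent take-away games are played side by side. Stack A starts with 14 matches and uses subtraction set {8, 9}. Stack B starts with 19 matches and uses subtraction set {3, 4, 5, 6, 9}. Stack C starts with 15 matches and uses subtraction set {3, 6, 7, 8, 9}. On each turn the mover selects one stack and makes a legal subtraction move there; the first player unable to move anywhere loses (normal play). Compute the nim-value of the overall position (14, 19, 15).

2

Stack A, S = {8, 9}:
n :  0  1  2  3  4  5  6  7  8  9 10 11 12 13 14
G :  0  0  0  0  0  0  0  0  1  1  1  1  1  1  1
G_A(14) = 1.
Stack B, S = {3, 4, 5, 6, 9}:
G(0) = 0
G(1) = mex{} = 0
G(2) = mex{} = 0
G(3) = mex{0} = 1
G(4) = mex{0,0} = 1
G(5) = mex{0,0,0} = 1
G(6) = mex{1,0,0,0} = 2
G(7) = mex{1,1,0,0} = 2
G(8) = mex{1,1,1,0} = 2
G(9) = mex{2,1,1,1,0} = 3
G(10) = mex{2,2,1,1,0} = 3
G(11) = mex{2,2,2,1,0} = 3
G(12) = mex{3,2,2,2,1} = 0
G(13) = mex{3,3,2,2,1} = 0
G(14) = mex{3,3,3,2,1} = 0
G(15) = mex{0,3,3,3,2} = 1
G(16) = mex{0,0,3,3,2} = 1
G(17) = mex{0,0,0,3,2} = 1
G(18) = mex{1,0,0,0,3} = 2
G(19) = mex{1,1,0,0,3} = 2
G_B(19) = 2.
Stack C, S = {3, 6, 7, 8, 9}:
n :  0  1  2  3  4  5  6  7  8  9 10 11 12 13 14 15
G :  0  0  0  1  1  1  2  2  2  3  3  3  0  0  0  1
G_C(15) = 1.
Combined Grundy value = 1 ⊕ 2 ⊕ 1 = 2.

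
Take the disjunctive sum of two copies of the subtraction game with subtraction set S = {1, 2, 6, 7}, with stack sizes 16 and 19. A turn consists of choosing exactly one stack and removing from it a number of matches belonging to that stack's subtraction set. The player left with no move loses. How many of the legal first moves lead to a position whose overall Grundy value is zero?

0

All stacks use S = {1, 2, 6, 7}:
G(0) = 0
G(1) = mex{0} = 1
G(2) = mex{1,0} = 2
G(3) = mex{2,1} = 0
G(4) = mex{0,2} = 1
G(5) = mex{1,0} = 2
G(6) = mex{2,1,0} = 3
G(7) = mex{3,2,1,0} = 4
G(8) = mex{4,3,2,1} = 0
G(9) = mex{0,4,0,2} = 1
G(10) = mex{1,0,1,0} = 2
G(11) = mex{2,1,2,1} = 0
G(12) = mex{0,2,3,2} = 1
G(13) = mex{1,0,4,3} = 2
G(14) = mex{2,1,0,4} = 3
G(15) = mex{3,2,1,0} = 4
G(16) = mex{4,3,2,1} = 0
G(17) = mex{0,4,0,2} = 1
G(18) = mex{1,0,1,0} = 2
G(19) = mex{2,1,2,1} = 0
Stack A: G(16) = 0.
Stack B: G(19) = 0.
Combined Grundy value = 0 ⊕ 0 = 0.
A winning move leaves total XOR = 0, i.e. changes one component's Grundy value g to g ⊕ X where X is the current total.
Stack A: target g' = 0⊕0 = 0, but every legal move changes the Grundy value (mex property), so 0 moves.
Stack B: target g' = 0⊕0 = 0, but every legal move changes the Grundy value (mex property), so 0 moves.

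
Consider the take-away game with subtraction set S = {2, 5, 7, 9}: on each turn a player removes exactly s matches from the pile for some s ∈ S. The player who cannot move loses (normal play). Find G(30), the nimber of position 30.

0

n :  0  1  2  3  4  5  6  7  8  9 10 11 12 13 14 15 16 17 18 19 20 21 22 23 24 25 26 27 28 29 30
G :  0  0  1  1  0  2  1  3  2  2  3  3  0  4  1  0  0  1  1  2  2  3  3  2  4  3  0  0  1  1  0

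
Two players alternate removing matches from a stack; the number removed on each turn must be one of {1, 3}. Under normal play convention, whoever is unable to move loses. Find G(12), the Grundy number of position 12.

G(0) = 0
G(1) = mex{0} = 1
G(2) = mex{1} = 0
G(3) = mex{0,0} = 1
G(4) = mex{1,1} = 0
G(5) = mex{0,0} = 1
G(6) = mex{1,1} = 0
G(7) = mex{0,0} = 1
G(8) = mex{1,1} = 0
G(9) = mex{0,0} = 1
G(10) = mex{1,1} = 0
G(11) = mex{0,0} = 1
G(12) = mex{1,1} = 0

0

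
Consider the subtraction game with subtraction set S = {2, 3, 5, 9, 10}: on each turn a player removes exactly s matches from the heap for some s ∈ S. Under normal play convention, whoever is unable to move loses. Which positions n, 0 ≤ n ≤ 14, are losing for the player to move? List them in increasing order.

0, 1, 7, 8, 14

n :  0  1  2  3  4  5  6  7  8  9 10 11 12 13 14
G :  0  0  1  1  2  2  3  0  0  1  1  2  2  3  0
P-positions are exactly the n with G(n) = 0.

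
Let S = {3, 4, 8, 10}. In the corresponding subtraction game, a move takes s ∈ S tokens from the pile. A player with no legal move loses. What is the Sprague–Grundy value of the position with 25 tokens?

G(0) = 0
G(1) = mex{} = 0
G(2) = mex{} = 0
G(3) = mex{0} = 1
G(4) = mex{0,0} = 1
G(5) = mex{0,0} = 1
G(6) = mex{1,0} = 2
G(7) = mex{1,1} = 0
G(8) = mex{1,1,0} = 2
G(9) = mex{2,1,0} = 3
G(10) = mex{0,2,0,0} = 1
G(11) = mex{2,0,1,0} = 3
G(12) = mex{3,2,1,0} = 4
G(13) = mex{1,3,1,1} = 0
G(14) = mex{3,1,2,1} = 0
G(15) = mex{4,3,0,1} = 2
G(16) = mex{0,4,2,2} = 1
G(17) = mex{0,0,3,0} = 1
G(18) = mex{2,0,1,2} = 3
G(19) = mex{1,2,3,3} = 0
G(20) = mex{1,1,4,1} = 0
G(21) = mex{3,1,0,3} = 2
G(22) = mex{0,3,0,4} = 1
G(23) = mex{0,0,2,0} = 1
G(24) = mex{2,0,1,0} = 3
G(25) = mex{1,2,1,2} = 0

0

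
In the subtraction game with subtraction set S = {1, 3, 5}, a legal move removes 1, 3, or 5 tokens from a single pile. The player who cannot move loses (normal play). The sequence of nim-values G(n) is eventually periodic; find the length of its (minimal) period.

2

G(0) = 0
G(1) = mex{0} = 1
G(2) = mex{1} = 0
G(3) = mex{0,0} = 1
G(4) = mex{1,1} = 0
G(5) = mex{0,0,0} = 1
G(6) = mex{1,1,1} = 0
G(7) = mex{0,0,0} = 1
G(8) = mex{1,1,1} = 0
G(9) = mex{0,0,0} = 1
G(10) = mex{1,1,1} = 0
G(11) = mex{0,0,0} = 1
G(12) = mex{1,1,1} = 0
G(13) = mex{0,0,0} = 1
G(14) = mex{1,1,1} = 0
G(n+2) = G(n) holds for n = 0,…,4 (a full window of length max(S) = 5), so the sequence is purely periodic with period 2.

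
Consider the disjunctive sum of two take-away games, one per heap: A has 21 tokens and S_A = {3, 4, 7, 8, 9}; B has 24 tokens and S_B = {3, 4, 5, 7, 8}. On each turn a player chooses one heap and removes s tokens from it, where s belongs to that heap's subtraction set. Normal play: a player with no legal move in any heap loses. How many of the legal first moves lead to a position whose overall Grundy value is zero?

Heap A, S = {3, 4, 7, 8, 9}:
n :  0  1  2  3  4  5  6  7  8  9 10 11 12 13 14 15 16 17 18 19 20 21
G :  0  0  0  1  1  1  2  2  2  3  3  3  0  0  0  1  1  1  2  2  2  3
G_A(21) = 3.
Heap B, S = {3, 4, 5, 7, 8}:
G(0) = 0
G(1) = mex{} = 0
G(2) = mex{} = 0
G(3) = mex{0} = 1
G(4) = mex{0,0} = 1
G(5) = mex{0,0,0} = 1
G(6) = mex{1,0,0} = 2
G(7) = mex{1,1,0,0} = 2
G(8) = mex{1,1,1,0,0} = 2
G(9) = mex{2,1,1,0,0} = 3
G(10) = mex{2,2,1,1,0} = 3
G(11) = mex{2,2,2,1,1} = 0
G(12) = mex{3,2,2,1,1} = 0
G(13) = mex{3,3,2,2,1} = 0
G(14) = mex{0,3,3,2,2} = 1
G(15) = mex{0,0,3,2,2} = 1
G(16) = mex{0,0,0,3,2} = 1
G(17) = mex{1,0,0,3,3} = 2
G(18) = mex{1,1,0,0,3} = 2
G(19) = mex{1,1,1,0,0} = 2
G(20) = mex{2,1,1,0,0} = 3
G(21) = mex{2,2,1,1,0} = 3
G(22) = mex{2,2,2,1,1} = 0
G(23) = mex{3,2,2,1,1} = 0
G(24) = mex{3,3,2,2,1} = 0
G_B(24) = 0.
Combined Grundy value = 3 ⊕ 0 = 3.
A winning move leaves total XOR = 0, i.e. changes one component's Grundy value g to g ⊕ X where X is the current total.
Heap A: need g' = 3⊕3 = 0. Options: 21−3→G=2, 21−4→G=1, 21−7→G=0, 21−8→G=0, 21−9→G=0. Hits: 3.
Heap B: need g' = 0⊕3 = 3. Options: 24−3→G=3, 24−4→G=3, 24−5→G=2, 24−7→G=2, 24−8→G=1. Hits: 2.

5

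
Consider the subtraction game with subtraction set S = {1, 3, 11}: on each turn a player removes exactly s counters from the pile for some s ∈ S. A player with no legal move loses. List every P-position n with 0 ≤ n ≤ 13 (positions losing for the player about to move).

0, 2, 4, 6, 8, 10, 12

G(0) = 0
G(1) = mex{0} = 1
G(2) = mex{1} = 0
G(3) = mex{0,0} = 1
G(4) = mex{1,1} = 0
G(5) = mex{0,0} = 1
G(6) = mex{1,1} = 0
G(7) = mex{0,0} = 1
G(8) = mex{1,1} = 0
G(9) = mex{0,0} = 1
G(10) = mex{1,1} = 0
G(11) = mex{0,0,0} = 1
G(12) = mex{1,1,1} = 0
G(13) = mex{0,0,0} = 1
P-positions are exactly the n with G(n) = 0.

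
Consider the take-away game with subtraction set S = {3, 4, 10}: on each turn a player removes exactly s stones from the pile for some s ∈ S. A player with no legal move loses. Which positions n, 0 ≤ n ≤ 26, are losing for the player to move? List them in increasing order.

G(0) = 0
G(1) = mex{} = 0
G(2) = mex{} = 0
G(3) = mex{0} = 1
G(4) = mex{0,0} = 1
G(5) = mex{0,0} = 1
G(6) = mex{1,0} = 2
G(7) = mex{1,1} = 0
G(8) = mex{1,1} = 0
G(9) = mex{2,1} = 0
G(10) = mex{0,2,0} = 1
G(11) = mex{0,0,0} = 1
G(12) = mex{0,0,0} = 1
G(13) = mex{1,0,1} = 2
G(14) = mex{1,1,1} = 0
G(15) = mex{1,1,1} = 0
G(16) = mex{2,1,2} = 0
G(17) = mex{0,2,0} = 1
G(18) = mex{0,0,0} = 1
G(19) = mex{0,0,0} = 1
G(20) = mex{1,0,1} = 2
G(21) = mex{1,1,1} = 0
G(22) = mex{1,1,1} = 0
G(23) = mex{2,1,2} = 0
G(24) = mex{0,2,0} = 1
G(25) = mex{0,0,0} = 1
G(26) = mex{0,0,0} = 1
P-positions are exactly the n with G(n) = 0.

0, 1, 2, 7, 8, 9, 14, 15, 16, 21, 22, 23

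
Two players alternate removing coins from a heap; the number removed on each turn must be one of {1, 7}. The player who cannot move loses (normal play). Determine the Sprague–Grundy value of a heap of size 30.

n :  0  1  2  3  4  5  6  7  8  9 10 11 12 13 14 15 16 17 18 19 20 21 22 23 24 25 26 27 28 29 30
G :  0  1  0  1  0  1  0  1  0  1  0  1  0  1  0  1  0  1  0  1  0  1  0  1  0  1  0  1  0  1  0

0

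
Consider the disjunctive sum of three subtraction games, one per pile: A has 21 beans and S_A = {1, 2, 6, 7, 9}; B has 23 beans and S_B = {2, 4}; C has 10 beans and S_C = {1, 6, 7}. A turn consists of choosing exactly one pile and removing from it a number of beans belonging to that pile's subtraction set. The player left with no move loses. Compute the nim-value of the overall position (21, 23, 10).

Pile A, S = {1, 2, 6, 7, 9}:
n :  0  1  2  3  4  5  6  7  8  9 10 11 12 13 14 15 16 17 18 19 20 21
G :  0  1  2  0  1  2  3  4  0  1  2  0  1  2  3  4  0  1  2  0  1  2
G_A(21) = 2.
Pile B, S = {2, 4}:
G(0) = 0
G(1) = mex{} = 0
G(2) = mex{0} = 1
G(3) = mex{0} = 1
G(4) = mex{1,0} = 2
G(5) = mex{1,0} = 2
G(6) = mex{2,1} = 0
G(7) = mex{2,1} = 0
G(8) = mex{0,2} = 1
G(9) = mex{0,2} = 1
G(10) = mex{1,0} = 2
G(11) = mex{1,0} = 2
G(12) = mex{2,1} = 0
G(13) = mex{2,1} = 0
G(14) = mex{0,2} = 1
G(15) = mex{0,2} = 1
G(16) = mex{1,0} = 2
G(17) = mex{1,0} = 2
G(18) = mex{2,1} = 0
G(19) = mex{2,1} = 0
G(20) = mex{0,2} = 1
G(21) = mex{0,2} = 1
G(22) = mex{1,0} = 2
G(23) = mex{1,0} = 2
G_B(23) = 2.
Pile C, S = {1, 6, 7}:
n :  0  1  2  3  4  5  6  7  8  9 10
G :  0  1  0  1  0  1  2  3  2  3  2
G_C(10) = 2.
Combined Grundy value = 2 ⊕ 2 ⊕ 2 = 2.

2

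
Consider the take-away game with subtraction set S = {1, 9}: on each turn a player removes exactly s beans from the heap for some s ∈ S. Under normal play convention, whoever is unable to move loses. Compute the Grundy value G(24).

0

G(0) = 0
G(1) = mex{0} = 1
G(2) = mex{1} = 0
G(3) = mex{0} = 1
G(4) = mex{1} = 0
G(5) = mex{0} = 1
G(6) = mex{1} = 0
G(7) = mex{0} = 1
G(8) = mex{1} = 0
G(9) = mex{0,0} = 1
G(10) = mex{1,1} = 0
G(11) = mex{0,0} = 1
G(12) = mex{1,1} = 0
G(13) = mex{0,0} = 1
G(14) = mex{1,1} = 0
G(15) = mex{0,0} = 1
G(16) = mex{1,1} = 0
G(17) = mex{0,0} = 1
G(18) = mex{1,1} = 0
G(19) = mex{0,0} = 1
G(20) = mex{1,1} = 0
G(21) = mex{0,0} = 1
G(22) = mex{1,1} = 0
G(23) = mex{0,0} = 1
G(24) = mex{1,1} = 0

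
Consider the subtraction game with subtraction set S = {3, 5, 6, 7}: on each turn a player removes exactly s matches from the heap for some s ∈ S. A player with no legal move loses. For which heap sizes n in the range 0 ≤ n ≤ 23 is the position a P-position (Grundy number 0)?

G(0) = 0
G(1) = mex{} = 0
G(2) = mex{} = 0
G(3) = mex{0} = 1
G(4) = mex{0} = 1
G(5) = mex{0,0} = 1
G(6) = mex{1,0,0} = 2
G(7) = mex{1,0,0,0} = 2
G(8) = mex{1,1,0,0} = 2
G(9) = mex{2,1,1,0} = 3
G(10) = mex{2,1,1,1} = 0
G(11) = mex{2,2,1,1} = 0
G(12) = mex{3,2,2,1} = 0
G(13) = mex{0,2,2,2} = 1
G(14) = mex{0,3,2,2} = 1
G(15) = mex{0,0,3,2} = 1
G(16) = mex{1,0,0,3} = 2
G(17) = mex{1,0,0,0} = 2
G(18) = mex{1,1,0,0} = 2
G(19) = mex{2,1,1,0} = 3
G(20) = mex{2,1,1,1} = 0
G(21) = mex{2,2,1,1} = 0
G(22) = mex{3,2,2,1} = 0
G(23) = mex{0,2,2,2} = 1
P-positions are exactly the n with G(n) = 0.

0, 1, 2, 10, 11, 12, 20, 21, 22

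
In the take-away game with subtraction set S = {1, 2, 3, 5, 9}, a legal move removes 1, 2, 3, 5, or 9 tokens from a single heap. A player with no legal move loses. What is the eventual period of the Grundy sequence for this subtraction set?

4

G(0) = 0
G(1) = mex{0} = 1
G(2) = mex{1,0} = 2
G(3) = mex{2,1,0} = 3
G(4) = mex{3,2,1} = 0
G(5) = mex{0,3,2,0} = 1
G(6) = mex{1,0,3,1} = 2
G(7) = mex{2,1,0,2} = 3
G(8) = mex{3,2,1,3} = 0
G(9) = mex{0,3,2,0,0} = 1
G(10) = mex{1,0,3,1,1} = 2
G(11) = mex{2,1,0,2,2} = 3
G(12) = mex{3,2,1,3,3} = 0
G(13) = mex{0,3,2,0,0} = 1
G(14) = mex{1,0,3,1,1} = 2
G(n+4) = G(n) holds for n = 0,…,8 (a full window of length max(S) = 9), so the sequence is purely periodic with period 4.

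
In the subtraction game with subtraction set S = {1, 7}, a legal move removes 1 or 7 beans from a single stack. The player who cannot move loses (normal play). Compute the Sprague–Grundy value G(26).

0

G(0) = 0
G(1) = mex{0} = 1
G(2) = mex{1} = 0
G(3) = mex{0} = 1
G(4) = mex{1} = 0
G(5) = mex{0} = 1
G(6) = mex{1} = 0
G(7) = mex{0,0} = 1
G(8) = mex{1,1} = 0
G(9) = mex{0,0} = 1
G(10) = mex{1,1} = 0
G(11) = mex{0,0} = 1
G(12) = mex{1,1} = 0
G(13) = mex{0,0} = 1
G(14) = mex{1,1} = 0
G(15) = mex{0,0} = 1
G(16) = mex{1,1} = 0
G(17) = mex{0,0} = 1
G(18) = mex{1,1} = 0
G(19) = mex{0,0} = 1
G(20) = mex{1,1} = 0
G(21) = mex{0,0} = 1
G(22) = mex{1,1} = 0
G(23) = mex{0,0} = 1
G(24) = mex{1,1} = 0
G(25) = mex{0,0} = 1
G(26) = mex{1,1} = 0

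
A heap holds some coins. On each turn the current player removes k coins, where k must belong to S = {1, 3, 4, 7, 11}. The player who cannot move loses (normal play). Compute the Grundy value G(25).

G(0) = 0
G(1) = mex{0} = 1
G(2) = mex{1} = 0
G(3) = mex{0,0} = 1
G(4) = mex{1,1,0} = 2
G(5) = mex{2,0,1} = 3
G(6) = mex{3,1,0} = 2
G(7) = mex{2,2,1,0} = 3
G(8) = mex{3,3,2,1} = 0
G(9) = mex{0,2,3,0} = 1
G(10) = mex{1,3,2,1} = 0
G(11) = mex{0,0,3,2,0} = 1
G(12) = mex{1,1,0,3,1} = 2
G(13) = mex{2,0,1,2,0} = 3
G(14) = mex{3,1,0,3,1} = 2
G(15) = mex{2,2,1,0,2} = 3
G(16) = mex{3,3,2,1,3} = 0
G(17) = mex{0,2,3,0,2} = 1
G(18) = mex{1,3,2,1,3} = 0
G(19) = mex{0,0,3,2,0} = 1
G(20) = mex{1,1,0,3,1} = 2
G(21) = mex{2,0,1,2,0} = 3
G(22) = mex{3,1,0,3,1} = 2
G(23) = mex{2,2,1,0,2} = 3
G(24) = mex{3,3,2,1,3} = 0
G(25) = mex{0,2,3,0,2} = 1

1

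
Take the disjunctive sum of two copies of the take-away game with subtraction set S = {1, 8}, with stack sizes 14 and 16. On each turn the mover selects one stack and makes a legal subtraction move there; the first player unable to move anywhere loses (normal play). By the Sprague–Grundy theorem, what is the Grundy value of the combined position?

0

All stacks use S = {1, 8}:
G(0) = 0
G(1) = mex{0} = 1
G(2) = mex{1} = 0
G(3) = mex{0} = 1
G(4) = mex{1} = 0
G(5) = mex{0} = 1
G(6) = mex{1} = 0
G(7) = mex{0} = 1
G(8) = mex{1,0} = 2
G(9) = mex{2,1} = 0
G(10) = mex{0,0} = 1
G(11) = mex{1,1} = 0
G(12) = mex{0,0} = 1
G(13) = mex{1,1} = 0
G(14) = mex{0,0} = 1
G(15) = mex{1,1} = 0
G(16) = mex{0,2} = 1
Stack A: G(14) = 1.
Stack B: G(16) = 1.
Combined Grundy value = 1 ⊕ 1 = 0.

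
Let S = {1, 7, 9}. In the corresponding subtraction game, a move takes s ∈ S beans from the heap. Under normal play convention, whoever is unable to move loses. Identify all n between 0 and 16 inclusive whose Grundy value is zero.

n :  0  1  2  3  4  5  6  7  8  9 10 11 12 13 14 15 16
G :  0  1  0  1  0  1  0  1  0  1  0  1  0  1  0  1  0
P-positions are exactly the n with G(n) = 0.

0, 2, 4, 6, 8, 10, 12, 14, 16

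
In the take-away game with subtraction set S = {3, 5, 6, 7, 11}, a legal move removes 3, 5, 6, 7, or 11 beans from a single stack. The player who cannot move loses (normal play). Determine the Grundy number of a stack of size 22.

0

n :  0  1  2  3  4  5  6  7  8  9 10 11 12 13 14 15 16 17 18 19 20 21 22
G :  0  0  0  1  1  1  2  2  2  3  0  3  4  1  0  5  2  1  0  3  2  1  0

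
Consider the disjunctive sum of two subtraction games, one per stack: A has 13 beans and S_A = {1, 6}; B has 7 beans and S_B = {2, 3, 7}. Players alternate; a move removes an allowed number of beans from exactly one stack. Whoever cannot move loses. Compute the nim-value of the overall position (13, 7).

Stack A, S = {1, 6}:
G(0) = 0
G(1) = mex{0} = 1
G(2) = mex{1} = 0
G(3) = mex{0} = 1
G(4) = mex{1} = 0
G(5) = mex{0} = 1
G(6) = mex{1,0} = 2
G(7) = mex{2,1} = 0
G(8) = mex{0,0} = 1
G(9) = mex{1,1} = 0
G(10) = mex{0,0} = 1
G(11) = mex{1,1} = 0
G(12) = mex{0,2} = 1
G(13) = mex{1,0} = 2
G_A(13) = 2.
Stack B, S = {2, 3, 7}:
n : 0 1 2 3 4 5 6 7
G : 0 0 1 1 2 0 0 1
G_B(7) = 1.
Combined Grundy value = 2 ⊕ 1 = 3.

3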